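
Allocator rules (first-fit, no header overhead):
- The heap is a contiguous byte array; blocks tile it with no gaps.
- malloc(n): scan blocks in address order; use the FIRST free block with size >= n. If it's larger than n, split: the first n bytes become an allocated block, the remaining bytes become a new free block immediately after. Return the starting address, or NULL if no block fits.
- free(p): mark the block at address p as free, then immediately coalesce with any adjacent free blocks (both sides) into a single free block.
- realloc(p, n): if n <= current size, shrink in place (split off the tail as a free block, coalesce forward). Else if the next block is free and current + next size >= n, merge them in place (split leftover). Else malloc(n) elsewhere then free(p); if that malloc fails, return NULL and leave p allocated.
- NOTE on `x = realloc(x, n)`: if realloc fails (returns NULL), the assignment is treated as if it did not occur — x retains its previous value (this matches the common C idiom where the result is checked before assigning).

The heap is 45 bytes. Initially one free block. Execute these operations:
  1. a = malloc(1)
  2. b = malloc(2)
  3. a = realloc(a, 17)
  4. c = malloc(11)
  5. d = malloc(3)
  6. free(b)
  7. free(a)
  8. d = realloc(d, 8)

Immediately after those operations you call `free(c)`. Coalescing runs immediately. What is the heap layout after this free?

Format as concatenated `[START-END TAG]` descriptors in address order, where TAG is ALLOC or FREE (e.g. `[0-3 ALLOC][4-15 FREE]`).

Op 1: a = malloc(1) -> a = 0; heap: [0-0 ALLOC][1-44 FREE]
Op 2: b = malloc(2) -> b = 1; heap: [0-0 ALLOC][1-2 ALLOC][3-44 FREE]
Op 3: a = realloc(a, 17) -> a = 3; heap: [0-0 FREE][1-2 ALLOC][3-19 ALLOC][20-44 FREE]
Op 4: c = malloc(11) -> c = 20; heap: [0-0 FREE][1-2 ALLOC][3-19 ALLOC][20-30 ALLOC][31-44 FREE]
Op 5: d = malloc(3) -> d = 31; heap: [0-0 FREE][1-2 ALLOC][3-19 ALLOC][20-30 ALLOC][31-33 ALLOC][34-44 FREE]
Op 6: free(b) -> (freed b); heap: [0-2 FREE][3-19 ALLOC][20-30 ALLOC][31-33 ALLOC][34-44 FREE]
Op 7: free(a) -> (freed a); heap: [0-19 FREE][20-30 ALLOC][31-33 ALLOC][34-44 FREE]
Op 8: d = realloc(d, 8) -> d = 31; heap: [0-19 FREE][20-30 ALLOC][31-38 ALLOC][39-44 FREE]
free(c): c = 20 -> block [20-30 ALLOC]; mark free, coalesce with adjacent free neighbors -> [0-30 FREE][31-38 ALLOC][39-44 FREE]

Answer: [0-30 FREE][31-38 ALLOC][39-44 FREE]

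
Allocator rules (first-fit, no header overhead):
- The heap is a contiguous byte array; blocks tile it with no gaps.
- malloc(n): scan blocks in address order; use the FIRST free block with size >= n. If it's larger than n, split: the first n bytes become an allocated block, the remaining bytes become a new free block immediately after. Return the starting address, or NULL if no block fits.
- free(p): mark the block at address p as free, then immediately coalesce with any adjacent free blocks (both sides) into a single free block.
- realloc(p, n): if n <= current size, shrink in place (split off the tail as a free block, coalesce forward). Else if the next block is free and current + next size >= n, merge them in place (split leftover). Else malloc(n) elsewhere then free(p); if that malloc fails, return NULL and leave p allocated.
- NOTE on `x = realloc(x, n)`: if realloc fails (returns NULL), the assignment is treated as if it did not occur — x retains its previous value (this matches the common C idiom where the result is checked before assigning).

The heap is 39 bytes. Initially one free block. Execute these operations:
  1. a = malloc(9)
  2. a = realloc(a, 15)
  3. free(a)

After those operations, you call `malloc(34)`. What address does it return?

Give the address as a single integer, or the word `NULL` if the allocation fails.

Answer: 0

Derivation:
Op 1: a = malloc(9) -> a = 0; heap: [0-8 ALLOC][9-38 FREE]
Op 2: a = realloc(a, 15) -> a = 0; heap: [0-14 ALLOC][15-38 FREE]
Op 3: free(a) -> (freed a); heap: [0-38 FREE]
malloc(34): first-fit scan over [0-38 FREE] -> 0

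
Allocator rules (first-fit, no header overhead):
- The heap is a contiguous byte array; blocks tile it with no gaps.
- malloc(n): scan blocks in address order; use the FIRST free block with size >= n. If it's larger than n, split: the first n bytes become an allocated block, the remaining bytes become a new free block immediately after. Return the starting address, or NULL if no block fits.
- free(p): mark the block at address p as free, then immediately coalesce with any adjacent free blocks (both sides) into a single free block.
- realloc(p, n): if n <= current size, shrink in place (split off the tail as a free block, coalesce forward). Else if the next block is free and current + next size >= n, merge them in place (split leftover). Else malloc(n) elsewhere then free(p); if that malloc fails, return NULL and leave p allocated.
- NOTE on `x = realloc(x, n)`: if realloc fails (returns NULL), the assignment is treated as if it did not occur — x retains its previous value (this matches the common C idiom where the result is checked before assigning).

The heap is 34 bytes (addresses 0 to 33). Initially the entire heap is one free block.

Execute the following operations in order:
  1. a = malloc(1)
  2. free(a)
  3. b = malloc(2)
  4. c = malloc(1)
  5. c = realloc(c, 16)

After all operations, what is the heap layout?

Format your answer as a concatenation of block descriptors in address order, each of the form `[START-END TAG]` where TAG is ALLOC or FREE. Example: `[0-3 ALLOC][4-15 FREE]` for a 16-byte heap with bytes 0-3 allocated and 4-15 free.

Answer: [0-1 ALLOC][2-17 ALLOC][18-33 FREE]

Derivation:
Op 1: a = malloc(1) -> a = 0; heap: [0-0 ALLOC][1-33 FREE]
Op 2: free(a) -> (freed a); heap: [0-33 FREE]
Op 3: b = malloc(2) -> b = 0; heap: [0-1 ALLOC][2-33 FREE]
Op 4: c = malloc(1) -> c = 2; heap: [0-1 ALLOC][2-2 ALLOC][3-33 FREE]
Op 5: c = realloc(c, 16) -> c = 2; heap: [0-1 ALLOC][2-17 ALLOC][18-33 FREE]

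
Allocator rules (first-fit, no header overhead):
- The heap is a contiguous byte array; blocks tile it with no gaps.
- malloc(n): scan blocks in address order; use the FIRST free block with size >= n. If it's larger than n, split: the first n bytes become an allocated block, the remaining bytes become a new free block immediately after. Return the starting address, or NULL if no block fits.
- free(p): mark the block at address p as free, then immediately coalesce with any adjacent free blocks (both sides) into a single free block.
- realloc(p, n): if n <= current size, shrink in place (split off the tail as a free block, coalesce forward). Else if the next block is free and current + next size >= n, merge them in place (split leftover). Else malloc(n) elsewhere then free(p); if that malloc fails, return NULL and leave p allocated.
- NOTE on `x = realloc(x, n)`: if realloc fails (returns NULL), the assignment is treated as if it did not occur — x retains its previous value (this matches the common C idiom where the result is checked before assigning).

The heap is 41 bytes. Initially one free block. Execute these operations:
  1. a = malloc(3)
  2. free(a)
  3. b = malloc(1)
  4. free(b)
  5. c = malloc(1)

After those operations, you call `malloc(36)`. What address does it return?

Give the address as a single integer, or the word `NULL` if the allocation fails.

Answer: 1

Derivation:
Op 1: a = malloc(3) -> a = 0; heap: [0-2 ALLOC][3-40 FREE]
Op 2: free(a) -> (freed a); heap: [0-40 FREE]
Op 3: b = malloc(1) -> b = 0; heap: [0-0 ALLOC][1-40 FREE]
Op 4: free(b) -> (freed b); heap: [0-40 FREE]
Op 5: c = malloc(1) -> c = 0; heap: [0-0 ALLOC][1-40 FREE]
malloc(36): first-fit scan over [0-0 ALLOC][1-40 FREE] -> 1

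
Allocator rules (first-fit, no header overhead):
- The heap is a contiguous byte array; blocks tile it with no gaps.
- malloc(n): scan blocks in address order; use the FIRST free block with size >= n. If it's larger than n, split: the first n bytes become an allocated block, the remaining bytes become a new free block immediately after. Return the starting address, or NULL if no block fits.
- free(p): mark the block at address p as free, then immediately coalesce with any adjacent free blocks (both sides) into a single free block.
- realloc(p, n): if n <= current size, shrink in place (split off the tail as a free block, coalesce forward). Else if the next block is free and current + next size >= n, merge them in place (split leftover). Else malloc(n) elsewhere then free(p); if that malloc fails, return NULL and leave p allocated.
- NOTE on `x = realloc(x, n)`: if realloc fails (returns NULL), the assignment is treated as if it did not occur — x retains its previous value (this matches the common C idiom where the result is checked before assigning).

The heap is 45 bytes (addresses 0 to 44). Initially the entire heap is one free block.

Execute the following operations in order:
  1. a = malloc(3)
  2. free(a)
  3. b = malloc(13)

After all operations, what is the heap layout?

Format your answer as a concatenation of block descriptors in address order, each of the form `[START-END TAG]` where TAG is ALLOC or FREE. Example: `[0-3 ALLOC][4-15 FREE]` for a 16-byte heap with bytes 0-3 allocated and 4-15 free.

Answer: [0-12 ALLOC][13-44 FREE]

Derivation:
Op 1: a = malloc(3) -> a = 0; heap: [0-2 ALLOC][3-44 FREE]
Op 2: free(a) -> (freed a); heap: [0-44 FREE]
Op 3: b = malloc(13) -> b = 0; heap: [0-12 ALLOC][13-44 FREE]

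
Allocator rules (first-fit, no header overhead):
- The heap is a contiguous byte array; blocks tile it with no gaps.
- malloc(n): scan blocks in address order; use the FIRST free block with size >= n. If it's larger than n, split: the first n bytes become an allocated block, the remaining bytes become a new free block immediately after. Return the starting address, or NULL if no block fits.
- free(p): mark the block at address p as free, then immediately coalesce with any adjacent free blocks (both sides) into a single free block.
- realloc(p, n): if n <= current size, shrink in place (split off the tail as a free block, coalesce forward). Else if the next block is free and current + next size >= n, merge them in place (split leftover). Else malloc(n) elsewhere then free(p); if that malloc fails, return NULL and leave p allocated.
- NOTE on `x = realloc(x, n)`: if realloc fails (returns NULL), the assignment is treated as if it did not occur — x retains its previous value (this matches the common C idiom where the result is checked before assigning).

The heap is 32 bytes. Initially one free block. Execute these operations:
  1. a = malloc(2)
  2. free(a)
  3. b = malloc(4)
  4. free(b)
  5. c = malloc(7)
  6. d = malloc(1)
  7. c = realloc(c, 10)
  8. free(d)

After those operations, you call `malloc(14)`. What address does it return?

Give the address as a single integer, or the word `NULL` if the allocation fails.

Op 1: a = malloc(2) -> a = 0; heap: [0-1 ALLOC][2-31 FREE]
Op 2: free(a) -> (freed a); heap: [0-31 FREE]
Op 3: b = malloc(4) -> b = 0; heap: [0-3 ALLOC][4-31 FREE]
Op 4: free(b) -> (freed b); heap: [0-31 FREE]
Op 5: c = malloc(7) -> c = 0; heap: [0-6 ALLOC][7-31 FREE]
Op 6: d = malloc(1) -> d = 7; heap: [0-6 ALLOC][7-7 ALLOC][8-31 FREE]
Op 7: c = realloc(c, 10) -> c = 8; heap: [0-6 FREE][7-7 ALLOC][8-17 ALLOC][18-31 FREE]
Op 8: free(d) -> (freed d); heap: [0-7 FREE][8-17 ALLOC][18-31 FREE]
malloc(14): first-fit scan over [0-7 FREE][8-17 ALLOC][18-31 FREE] -> 18

Answer: 18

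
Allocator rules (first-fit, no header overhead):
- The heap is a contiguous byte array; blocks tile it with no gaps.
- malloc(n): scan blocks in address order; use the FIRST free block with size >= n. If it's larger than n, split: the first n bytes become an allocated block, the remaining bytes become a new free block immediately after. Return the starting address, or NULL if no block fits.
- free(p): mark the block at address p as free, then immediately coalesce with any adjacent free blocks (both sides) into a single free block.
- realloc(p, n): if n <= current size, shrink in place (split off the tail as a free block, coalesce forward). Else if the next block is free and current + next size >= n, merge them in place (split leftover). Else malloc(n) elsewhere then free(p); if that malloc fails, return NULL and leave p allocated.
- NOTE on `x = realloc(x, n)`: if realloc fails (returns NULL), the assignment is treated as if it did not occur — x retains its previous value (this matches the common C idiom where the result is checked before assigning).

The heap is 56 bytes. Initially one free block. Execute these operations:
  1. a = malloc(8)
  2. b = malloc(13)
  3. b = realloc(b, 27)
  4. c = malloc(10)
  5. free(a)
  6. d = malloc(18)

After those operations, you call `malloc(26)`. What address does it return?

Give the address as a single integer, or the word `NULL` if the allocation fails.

Op 1: a = malloc(8) -> a = 0; heap: [0-7 ALLOC][8-55 FREE]
Op 2: b = malloc(13) -> b = 8; heap: [0-7 ALLOC][8-20 ALLOC][21-55 FREE]
Op 3: b = realloc(b, 27) -> b = 8; heap: [0-7 ALLOC][8-34 ALLOC][35-55 FREE]
Op 4: c = malloc(10) -> c = 35; heap: [0-7 ALLOC][8-34 ALLOC][35-44 ALLOC][45-55 FREE]
Op 5: free(a) -> (freed a); heap: [0-7 FREE][8-34 ALLOC][35-44 ALLOC][45-55 FREE]
Op 6: d = malloc(18) -> d = NULL; heap: [0-7 FREE][8-34 ALLOC][35-44 ALLOC][45-55 FREE]
malloc(26): first-fit scan over [0-7 FREE][8-34 ALLOC][35-44 ALLOC][45-55 FREE] -> NULL

Answer: NULL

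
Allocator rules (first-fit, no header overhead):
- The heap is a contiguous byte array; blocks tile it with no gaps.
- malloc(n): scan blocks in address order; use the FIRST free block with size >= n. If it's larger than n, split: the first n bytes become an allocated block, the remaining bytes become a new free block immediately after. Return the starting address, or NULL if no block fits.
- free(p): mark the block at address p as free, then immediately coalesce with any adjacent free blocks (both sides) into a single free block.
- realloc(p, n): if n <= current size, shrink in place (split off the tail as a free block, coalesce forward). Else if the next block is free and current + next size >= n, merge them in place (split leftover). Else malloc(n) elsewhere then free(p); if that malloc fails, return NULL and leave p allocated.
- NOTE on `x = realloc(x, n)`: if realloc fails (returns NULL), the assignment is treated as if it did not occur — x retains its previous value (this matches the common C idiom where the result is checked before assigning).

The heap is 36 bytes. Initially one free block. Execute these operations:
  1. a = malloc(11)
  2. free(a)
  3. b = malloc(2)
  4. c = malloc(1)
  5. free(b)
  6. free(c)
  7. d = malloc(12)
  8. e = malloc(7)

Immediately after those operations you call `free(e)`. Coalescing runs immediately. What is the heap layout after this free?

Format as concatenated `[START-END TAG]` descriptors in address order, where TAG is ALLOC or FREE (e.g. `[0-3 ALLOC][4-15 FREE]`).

Answer: [0-11 ALLOC][12-35 FREE]

Derivation:
Op 1: a = malloc(11) -> a = 0; heap: [0-10 ALLOC][11-35 FREE]
Op 2: free(a) -> (freed a); heap: [0-35 FREE]
Op 3: b = malloc(2) -> b = 0; heap: [0-1 ALLOC][2-35 FREE]
Op 4: c = malloc(1) -> c = 2; heap: [0-1 ALLOC][2-2 ALLOC][3-35 FREE]
Op 5: free(b) -> (freed b); heap: [0-1 FREE][2-2 ALLOC][3-35 FREE]
Op 6: free(c) -> (freed c); heap: [0-35 FREE]
Op 7: d = malloc(12) -> d = 0; heap: [0-11 ALLOC][12-35 FREE]
Op 8: e = malloc(7) -> e = 12; heap: [0-11 ALLOC][12-18 ALLOC][19-35 FREE]
free(e): e = 12 -> block [12-18 ALLOC]; mark free, coalesce with adjacent free neighbors -> [0-11 ALLOC][12-35 FREE]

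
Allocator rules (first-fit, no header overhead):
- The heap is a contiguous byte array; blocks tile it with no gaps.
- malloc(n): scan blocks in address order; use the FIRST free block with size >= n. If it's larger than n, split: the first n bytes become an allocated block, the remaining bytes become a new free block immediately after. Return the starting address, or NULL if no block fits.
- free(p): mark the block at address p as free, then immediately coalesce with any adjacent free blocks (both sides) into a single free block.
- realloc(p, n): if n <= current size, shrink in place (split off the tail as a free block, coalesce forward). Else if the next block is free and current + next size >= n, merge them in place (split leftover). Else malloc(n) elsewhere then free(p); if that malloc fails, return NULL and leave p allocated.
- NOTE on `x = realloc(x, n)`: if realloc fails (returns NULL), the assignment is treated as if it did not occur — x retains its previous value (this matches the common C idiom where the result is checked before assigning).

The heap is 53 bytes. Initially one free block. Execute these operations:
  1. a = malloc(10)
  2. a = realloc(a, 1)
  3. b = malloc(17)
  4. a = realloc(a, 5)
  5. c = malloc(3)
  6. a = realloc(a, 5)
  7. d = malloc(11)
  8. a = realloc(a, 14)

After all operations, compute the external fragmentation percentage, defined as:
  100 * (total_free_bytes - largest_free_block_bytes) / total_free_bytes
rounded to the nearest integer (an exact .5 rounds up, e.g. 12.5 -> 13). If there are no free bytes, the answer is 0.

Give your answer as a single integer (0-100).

Op 1: a = malloc(10) -> a = 0; heap: [0-9 ALLOC][10-52 FREE]
Op 2: a = realloc(a, 1) -> a = 0; heap: [0-0 ALLOC][1-52 FREE]
Op 3: b = malloc(17) -> b = 1; heap: [0-0 ALLOC][1-17 ALLOC][18-52 FREE]
Op 4: a = realloc(a, 5) -> a = 18; heap: [0-0 FREE][1-17 ALLOC][18-22 ALLOC][23-52 FREE]
Op 5: c = malloc(3) -> c = 23; heap: [0-0 FREE][1-17 ALLOC][18-22 ALLOC][23-25 ALLOC][26-52 FREE]
Op 6: a = realloc(a, 5) -> a = 18; heap: [0-0 FREE][1-17 ALLOC][18-22 ALLOC][23-25 ALLOC][26-52 FREE]
Op 7: d = malloc(11) -> d = 26; heap: [0-0 FREE][1-17 ALLOC][18-22 ALLOC][23-25 ALLOC][26-36 ALLOC][37-52 FREE]
Op 8: a = realloc(a, 14) -> a = 37; heap: [0-0 FREE][1-17 ALLOC][18-22 FREE][23-25 ALLOC][26-36 ALLOC][37-50 ALLOC][51-52 FREE]
Free blocks: [1 5 2] total_free=8 largest=5 -> 100*(8-5)/8 = 300/8 = 37.5 -> rounds to 38

Answer: 38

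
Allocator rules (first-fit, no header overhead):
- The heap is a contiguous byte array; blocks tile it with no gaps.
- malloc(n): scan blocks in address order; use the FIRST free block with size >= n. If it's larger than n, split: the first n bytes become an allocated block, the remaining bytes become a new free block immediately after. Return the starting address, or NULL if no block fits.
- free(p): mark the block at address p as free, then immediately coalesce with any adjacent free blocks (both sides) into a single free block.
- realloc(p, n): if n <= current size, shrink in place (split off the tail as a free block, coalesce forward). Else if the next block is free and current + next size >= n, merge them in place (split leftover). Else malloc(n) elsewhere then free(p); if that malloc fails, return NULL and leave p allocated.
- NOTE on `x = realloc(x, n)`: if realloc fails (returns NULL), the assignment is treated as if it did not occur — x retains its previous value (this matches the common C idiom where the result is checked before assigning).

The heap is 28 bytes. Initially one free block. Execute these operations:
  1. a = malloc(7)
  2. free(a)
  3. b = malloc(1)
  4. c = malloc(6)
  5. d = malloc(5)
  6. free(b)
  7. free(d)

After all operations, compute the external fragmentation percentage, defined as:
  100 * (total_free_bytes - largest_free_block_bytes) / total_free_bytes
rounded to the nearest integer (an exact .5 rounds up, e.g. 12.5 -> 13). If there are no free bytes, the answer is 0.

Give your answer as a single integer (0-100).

Op 1: a = malloc(7) -> a = 0; heap: [0-6 ALLOC][7-27 FREE]
Op 2: free(a) -> (freed a); heap: [0-27 FREE]
Op 3: b = malloc(1) -> b = 0; heap: [0-0 ALLOC][1-27 FREE]
Op 4: c = malloc(6) -> c = 1; heap: [0-0 ALLOC][1-6 ALLOC][7-27 FREE]
Op 5: d = malloc(5) -> d = 7; heap: [0-0 ALLOC][1-6 ALLOC][7-11 ALLOC][12-27 FREE]
Op 6: free(b) -> (freed b); heap: [0-0 FREE][1-6 ALLOC][7-11 ALLOC][12-27 FREE]
Op 7: free(d) -> (freed d); heap: [0-0 FREE][1-6 ALLOC][7-27 FREE]
Free blocks: [1 21] total_free=22 largest=21 -> 100*(22-21)/22 = 100/22 ≈ 4.545 -> rounds to 5

Answer: 5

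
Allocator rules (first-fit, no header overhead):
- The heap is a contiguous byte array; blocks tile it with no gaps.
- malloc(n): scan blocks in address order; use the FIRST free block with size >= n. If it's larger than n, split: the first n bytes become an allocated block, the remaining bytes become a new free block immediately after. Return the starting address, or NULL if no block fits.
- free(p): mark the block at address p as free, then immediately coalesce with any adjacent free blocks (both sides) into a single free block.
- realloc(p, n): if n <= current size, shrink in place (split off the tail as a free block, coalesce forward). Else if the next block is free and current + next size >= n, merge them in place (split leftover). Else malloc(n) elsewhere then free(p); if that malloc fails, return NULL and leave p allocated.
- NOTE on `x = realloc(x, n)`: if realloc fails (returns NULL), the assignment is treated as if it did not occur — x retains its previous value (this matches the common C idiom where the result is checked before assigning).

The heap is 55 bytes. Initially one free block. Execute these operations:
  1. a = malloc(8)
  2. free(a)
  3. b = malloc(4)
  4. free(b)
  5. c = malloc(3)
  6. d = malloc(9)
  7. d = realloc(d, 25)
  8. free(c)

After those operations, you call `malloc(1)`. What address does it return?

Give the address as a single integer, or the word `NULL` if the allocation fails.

Answer: 0

Derivation:
Op 1: a = malloc(8) -> a = 0; heap: [0-7 ALLOC][8-54 FREE]
Op 2: free(a) -> (freed a); heap: [0-54 FREE]
Op 3: b = malloc(4) -> b = 0; heap: [0-3 ALLOC][4-54 FREE]
Op 4: free(b) -> (freed b); heap: [0-54 FREE]
Op 5: c = malloc(3) -> c = 0; heap: [0-2 ALLOC][3-54 FREE]
Op 6: d = malloc(9) -> d = 3; heap: [0-2 ALLOC][3-11 ALLOC][12-54 FREE]
Op 7: d = realloc(d, 25) -> d = 3; heap: [0-2 ALLOC][3-27 ALLOC][28-54 FREE]
Op 8: free(c) -> (freed c); heap: [0-2 FREE][3-27 ALLOC][28-54 FREE]
malloc(1): first-fit scan over [0-2 FREE][3-27 ALLOC][28-54 FREE] -> 0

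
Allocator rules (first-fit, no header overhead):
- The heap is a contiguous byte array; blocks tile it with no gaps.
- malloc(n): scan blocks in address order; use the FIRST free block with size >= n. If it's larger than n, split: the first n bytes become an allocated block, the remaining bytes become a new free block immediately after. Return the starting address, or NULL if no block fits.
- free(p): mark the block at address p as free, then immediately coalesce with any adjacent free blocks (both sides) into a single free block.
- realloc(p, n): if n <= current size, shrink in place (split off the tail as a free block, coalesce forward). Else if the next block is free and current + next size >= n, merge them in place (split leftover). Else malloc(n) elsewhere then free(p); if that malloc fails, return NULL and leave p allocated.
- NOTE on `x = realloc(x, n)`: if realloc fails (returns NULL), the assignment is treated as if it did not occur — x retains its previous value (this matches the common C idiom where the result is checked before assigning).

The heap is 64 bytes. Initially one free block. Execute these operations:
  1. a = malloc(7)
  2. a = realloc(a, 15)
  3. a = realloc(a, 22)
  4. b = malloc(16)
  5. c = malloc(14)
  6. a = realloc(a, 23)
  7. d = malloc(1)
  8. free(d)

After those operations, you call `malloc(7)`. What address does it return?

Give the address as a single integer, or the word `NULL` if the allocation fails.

Op 1: a = malloc(7) -> a = 0; heap: [0-6 ALLOC][7-63 FREE]
Op 2: a = realloc(a, 15) -> a = 0; heap: [0-14 ALLOC][15-63 FREE]
Op 3: a = realloc(a, 22) -> a = 0; heap: [0-21 ALLOC][22-63 FREE]
Op 4: b = malloc(16) -> b = 22; heap: [0-21 ALLOC][22-37 ALLOC][38-63 FREE]
Op 5: c = malloc(14) -> c = 38; heap: [0-21 ALLOC][22-37 ALLOC][38-51 ALLOC][52-63 FREE]
Op 6: a = realloc(a, 23) -> NULL (a unchanged); heap: [0-21 ALLOC][22-37 ALLOC][38-51 ALLOC][52-63 FREE]
Op 7: d = malloc(1) -> d = 52; heap: [0-21 ALLOC][22-37 ALLOC][38-51 ALLOC][52-52 ALLOC][53-63 FREE]
Op 8: free(d) -> (freed d); heap: [0-21 ALLOC][22-37 ALLOC][38-51 ALLOC][52-63 FREE]
malloc(7): first-fit scan over [0-21 ALLOC][22-37 ALLOC][38-51 ALLOC][52-63 FREE] -> 52

Answer: 52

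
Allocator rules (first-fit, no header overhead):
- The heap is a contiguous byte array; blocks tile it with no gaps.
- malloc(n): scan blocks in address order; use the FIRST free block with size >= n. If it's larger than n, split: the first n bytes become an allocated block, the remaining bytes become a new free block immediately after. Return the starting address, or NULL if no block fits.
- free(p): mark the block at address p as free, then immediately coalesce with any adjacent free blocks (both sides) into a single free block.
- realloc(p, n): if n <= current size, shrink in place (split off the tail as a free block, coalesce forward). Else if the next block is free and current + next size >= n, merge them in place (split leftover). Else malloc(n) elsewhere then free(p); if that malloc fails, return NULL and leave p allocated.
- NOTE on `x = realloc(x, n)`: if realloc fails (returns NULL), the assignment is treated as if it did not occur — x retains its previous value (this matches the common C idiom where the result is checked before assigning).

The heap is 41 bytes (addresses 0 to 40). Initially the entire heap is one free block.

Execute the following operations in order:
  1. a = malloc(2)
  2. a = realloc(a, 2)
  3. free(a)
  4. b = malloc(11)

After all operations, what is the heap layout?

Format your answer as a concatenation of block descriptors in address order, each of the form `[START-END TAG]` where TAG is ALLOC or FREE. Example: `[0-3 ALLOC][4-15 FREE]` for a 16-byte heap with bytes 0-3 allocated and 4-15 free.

Op 1: a = malloc(2) -> a = 0; heap: [0-1 ALLOC][2-40 FREE]
Op 2: a = realloc(a, 2) -> a = 0; heap: [0-1 ALLOC][2-40 FREE]
Op 3: free(a) -> (freed a); heap: [0-40 FREE]
Op 4: b = malloc(11) -> b = 0; heap: [0-10 ALLOC][11-40 FREE]

Answer: [0-10 ALLOC][11-40 FREE]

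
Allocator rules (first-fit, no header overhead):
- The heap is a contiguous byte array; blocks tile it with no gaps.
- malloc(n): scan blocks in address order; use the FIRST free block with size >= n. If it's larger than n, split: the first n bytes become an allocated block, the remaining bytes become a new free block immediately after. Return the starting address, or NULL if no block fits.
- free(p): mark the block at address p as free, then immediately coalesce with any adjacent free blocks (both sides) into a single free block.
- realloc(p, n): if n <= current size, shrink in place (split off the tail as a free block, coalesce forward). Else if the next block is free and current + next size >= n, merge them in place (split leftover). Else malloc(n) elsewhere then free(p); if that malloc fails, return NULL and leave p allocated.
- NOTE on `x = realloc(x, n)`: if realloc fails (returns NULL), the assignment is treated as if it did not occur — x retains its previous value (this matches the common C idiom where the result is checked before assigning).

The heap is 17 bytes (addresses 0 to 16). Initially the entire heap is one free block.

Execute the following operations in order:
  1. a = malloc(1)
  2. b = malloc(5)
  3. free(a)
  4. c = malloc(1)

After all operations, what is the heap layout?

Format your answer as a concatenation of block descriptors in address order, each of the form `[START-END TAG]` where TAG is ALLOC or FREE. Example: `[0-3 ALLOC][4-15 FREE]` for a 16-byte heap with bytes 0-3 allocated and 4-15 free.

Answer: [0-0 ALLOC][1-5 ALLOC][6-16 FREE]

Derivation:
Op 1: a = malloc(1) -> a = 0; heap: [0-0 ALLOC][1-16 FREE]
Op 2: b = malloc(5) -> b = 1; heap: [0-0 ALLOC][1-5 ALLOC][6-16 FREE]
Op 3: free(a) -> (freed a); heap: [0-0 FREE][1-5 ALLOC][6-16 FREE]
Op 4: c = malloc(1) -> c = 0; heap: [0-0 ALLOC][1-5 ALLOC][6-16 FREE]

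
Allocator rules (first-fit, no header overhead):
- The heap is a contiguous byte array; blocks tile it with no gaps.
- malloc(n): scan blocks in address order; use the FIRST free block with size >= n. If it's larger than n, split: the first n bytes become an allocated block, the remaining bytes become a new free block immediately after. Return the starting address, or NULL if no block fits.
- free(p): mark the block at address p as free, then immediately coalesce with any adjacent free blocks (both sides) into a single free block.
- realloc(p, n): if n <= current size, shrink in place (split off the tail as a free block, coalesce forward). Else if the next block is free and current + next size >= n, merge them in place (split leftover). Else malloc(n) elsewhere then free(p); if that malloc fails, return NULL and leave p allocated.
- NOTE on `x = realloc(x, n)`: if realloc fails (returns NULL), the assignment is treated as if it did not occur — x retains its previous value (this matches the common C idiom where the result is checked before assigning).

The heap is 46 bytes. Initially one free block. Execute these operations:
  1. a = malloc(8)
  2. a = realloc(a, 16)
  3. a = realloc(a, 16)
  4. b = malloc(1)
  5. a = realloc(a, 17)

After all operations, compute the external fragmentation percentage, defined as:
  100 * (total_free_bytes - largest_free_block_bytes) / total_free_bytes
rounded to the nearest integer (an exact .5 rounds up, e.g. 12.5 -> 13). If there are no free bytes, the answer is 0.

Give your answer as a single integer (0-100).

Answer: 43

Derivation:
Op 1: a = malloc(8) -> a = 0; heap: [0-7 ALLOC][8-45 FREE]
Op 2: a = realloc(a, 16) -> a = 0; heap: [0-15 ALLOC][16-45 FREE]
Op 3: a = realloc(a, 16) -> a = 0; heap: [0-15 ALLOC][16-45 FREE]
Op 4: b = malloc(1) -> b = 16; heap: [0-15 ALLOC][16-16 ALLOC][17-45 FREE]
Op 5: a = realloc(a, 17) -> a = 17; heap: [0-15 FREE][16-16 ALLOC][17-33 ALLOC][34-45 FREE]
Free blocks: [16 12] total_free=28 largest=16 -> 100*(28-16)/28 = 1200/28 ≈ 42.857 -> rounds to 43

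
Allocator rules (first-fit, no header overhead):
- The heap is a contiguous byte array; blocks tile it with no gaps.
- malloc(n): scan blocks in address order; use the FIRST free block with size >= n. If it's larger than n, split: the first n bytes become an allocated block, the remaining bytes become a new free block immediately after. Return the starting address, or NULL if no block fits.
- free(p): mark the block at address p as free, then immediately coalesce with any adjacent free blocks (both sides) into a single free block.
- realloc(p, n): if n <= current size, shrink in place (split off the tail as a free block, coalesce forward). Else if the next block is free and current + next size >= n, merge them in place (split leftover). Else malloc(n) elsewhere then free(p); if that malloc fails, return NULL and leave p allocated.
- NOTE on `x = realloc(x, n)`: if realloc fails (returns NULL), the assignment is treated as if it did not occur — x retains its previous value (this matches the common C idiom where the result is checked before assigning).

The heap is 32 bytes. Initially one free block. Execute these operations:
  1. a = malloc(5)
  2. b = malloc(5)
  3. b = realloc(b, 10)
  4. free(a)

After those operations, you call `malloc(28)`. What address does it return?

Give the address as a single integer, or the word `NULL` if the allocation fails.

Answer: NULL

Derivation:
Op 1: a = malloc(5) -> a = 0; heap: [0-4 ALLOC][5-31 FREE]
Op 2: b = malloc(5) -> b = 5; heap: [0-4 ALLOC][5-9 ALLOC][10-31 FREE]
Op 3: b = realloc(b, 10) -> b = 5; heap: [0-4 ALLOC][5-14 ALLOC][15-31 FREE]
Op 4: free(a) -> (freed a); heap: [0-4 FREE][5-14 ALLOC][15-31 FREE]
malloc(28): first-fit scan over [0-4 FREE][5-14 ALLOC][15-31 FREE] -> NULL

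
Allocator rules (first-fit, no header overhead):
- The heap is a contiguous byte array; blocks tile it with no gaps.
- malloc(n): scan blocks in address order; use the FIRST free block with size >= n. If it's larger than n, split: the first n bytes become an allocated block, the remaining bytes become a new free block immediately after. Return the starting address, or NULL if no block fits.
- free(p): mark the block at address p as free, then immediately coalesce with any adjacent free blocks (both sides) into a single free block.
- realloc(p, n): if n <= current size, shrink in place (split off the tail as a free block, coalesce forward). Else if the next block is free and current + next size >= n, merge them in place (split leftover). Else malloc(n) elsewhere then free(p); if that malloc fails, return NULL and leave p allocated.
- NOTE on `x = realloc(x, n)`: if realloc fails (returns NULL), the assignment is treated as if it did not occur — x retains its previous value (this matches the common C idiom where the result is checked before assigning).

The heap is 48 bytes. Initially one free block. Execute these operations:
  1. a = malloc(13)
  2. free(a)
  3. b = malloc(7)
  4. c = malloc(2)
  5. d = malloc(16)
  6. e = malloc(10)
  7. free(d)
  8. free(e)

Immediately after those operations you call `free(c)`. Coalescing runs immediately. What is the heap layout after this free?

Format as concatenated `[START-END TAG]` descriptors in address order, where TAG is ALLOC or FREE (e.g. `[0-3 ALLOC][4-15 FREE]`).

Answer: [0-6 ALLOC][7-47 FREE]

Derivation:
Op 1: a = malloc(13) -> a = 0; heap: [0-12 ALLOC][13-47 FREE]
Op 2: free(a) -> (freed a); heap: [0-47 FREE]
Op 3: b = malloc(7) -> b = 0; heap: [0-6 ALLOC][7-47 FREE]
Op 4: c = malloc(2) -> c = 7; heap: [0-6 ALLOC][7-8 ALLOC][9-47 FREE]
Op 5: d = malloc(16) -> d = 9; heap: [0-6 ALLOC][7-8 ALLOC][9-24 ALLOC][25-47 FREE]
Op 6: e = malloc(10) -> e = 25; heap: [0-6 ALLOC][7-8 ALLOC][9-24 ALLOC][25-34 ALLOC][35-47 FREE]
Op 7: free(d) -> (freed d); heap: [0-6 ALLOC][7-8 ALLOC][9-24 FREE][25-34 ALLOC][35-47 FREE]
Op 8: free(e) -> (freed e); heap: [0-6 ALLOC][7-8 ALLOC][9-47 FREE]
free(c): c = 7 -> block [7-8 ALLOC]; mark free, coalesce with adjacent free neighbors -> [0-6 ALLOC][7-47 FREE]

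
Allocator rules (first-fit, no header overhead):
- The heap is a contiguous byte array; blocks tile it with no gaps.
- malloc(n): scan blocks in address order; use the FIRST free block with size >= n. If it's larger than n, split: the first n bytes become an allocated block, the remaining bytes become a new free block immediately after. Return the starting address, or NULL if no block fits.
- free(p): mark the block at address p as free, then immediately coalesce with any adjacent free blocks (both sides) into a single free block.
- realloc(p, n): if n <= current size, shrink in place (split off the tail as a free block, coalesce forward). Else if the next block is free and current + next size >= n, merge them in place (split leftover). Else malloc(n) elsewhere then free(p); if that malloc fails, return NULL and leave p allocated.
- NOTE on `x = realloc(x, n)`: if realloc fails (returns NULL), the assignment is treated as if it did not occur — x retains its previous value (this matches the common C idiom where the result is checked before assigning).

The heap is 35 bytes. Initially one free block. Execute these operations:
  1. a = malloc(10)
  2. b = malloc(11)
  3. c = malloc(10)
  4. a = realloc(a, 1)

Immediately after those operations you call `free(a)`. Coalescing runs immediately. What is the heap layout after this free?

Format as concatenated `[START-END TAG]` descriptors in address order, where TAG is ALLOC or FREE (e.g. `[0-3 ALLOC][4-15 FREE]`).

Op 1: a = malloc(10) -> a = 0; heap: [0-9 ALLOC][10-34 FREE]
Op 2: b = malloc(11) -> b = 10; heap: [0-9 ALLOC][10-20 ALLOC][21-34 FREE]
Op 3: c = malloc(10) -> c = 21; heap: [0-9 ALLOC][10-20 ALLOC][21-30 ALLOC][31-34 FREE]
Op 4: a = realloc(a, 1) -> a = 0; heap: [0-0 ALLOC][1-9 FREE][10-20 ALLOC][21-30 ALLOC][31-34 FREE]
free(a): a = 0 -> block [0-0 ALLOC]; mark free, coalesce with adjacent free neighbors -> [0-9 FREE][10-20 ALLOC][21-30 ALLOC][31-34 FREE]

Answer: [0-9 FREE][10-20 ALLOC][21-30 ALLOC][31-34 FREE]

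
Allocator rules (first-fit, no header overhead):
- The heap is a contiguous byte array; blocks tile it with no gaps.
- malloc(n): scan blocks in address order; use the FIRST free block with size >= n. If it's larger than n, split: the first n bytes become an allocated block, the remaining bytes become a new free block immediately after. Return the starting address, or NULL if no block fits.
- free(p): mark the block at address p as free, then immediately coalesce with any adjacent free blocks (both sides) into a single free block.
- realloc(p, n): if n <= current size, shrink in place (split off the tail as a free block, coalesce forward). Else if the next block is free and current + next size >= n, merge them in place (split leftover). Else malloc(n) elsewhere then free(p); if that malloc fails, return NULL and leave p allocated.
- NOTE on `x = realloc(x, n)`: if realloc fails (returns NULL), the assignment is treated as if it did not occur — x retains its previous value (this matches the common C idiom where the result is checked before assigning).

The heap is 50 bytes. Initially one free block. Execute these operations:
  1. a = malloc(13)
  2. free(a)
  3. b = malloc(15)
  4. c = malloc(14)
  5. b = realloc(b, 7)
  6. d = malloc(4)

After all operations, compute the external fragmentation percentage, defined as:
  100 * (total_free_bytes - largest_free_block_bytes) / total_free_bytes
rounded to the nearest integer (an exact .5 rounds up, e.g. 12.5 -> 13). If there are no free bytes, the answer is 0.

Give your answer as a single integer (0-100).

Op 1: a = malloc(13) -> a = 0; heap: [0-12 ALLOC][13-49 FREE]
Op 2: free(a) -> (freed a); heap: [0-49 FREE]
Op 3: b = malloc(15) -> b = 0; heap: [0-14 ALLOC][15-49 FREE]
Op 4: c = malloc(14) -> c = 15; heap: [0-14 ALLOC][15-28 ALLOC][29-49 FREE]
Op 5: b = realloc(b, 7) -> b = 0; heap: [0-6 ALLOC][7-14 FREE][15-28 ALLOC][29-49 FREE]
Op 6: d = malloc(4) -> d = 7; heap: [0-6 ALLOC][7-10 ALLOC][11-14 FREE][15-28 ALLOC][29-49 FREE]
Free blocks: [4 21] total_free=25 largest=21 -> 100*(25-21)/25 = 400/25 = 16

Answer: 16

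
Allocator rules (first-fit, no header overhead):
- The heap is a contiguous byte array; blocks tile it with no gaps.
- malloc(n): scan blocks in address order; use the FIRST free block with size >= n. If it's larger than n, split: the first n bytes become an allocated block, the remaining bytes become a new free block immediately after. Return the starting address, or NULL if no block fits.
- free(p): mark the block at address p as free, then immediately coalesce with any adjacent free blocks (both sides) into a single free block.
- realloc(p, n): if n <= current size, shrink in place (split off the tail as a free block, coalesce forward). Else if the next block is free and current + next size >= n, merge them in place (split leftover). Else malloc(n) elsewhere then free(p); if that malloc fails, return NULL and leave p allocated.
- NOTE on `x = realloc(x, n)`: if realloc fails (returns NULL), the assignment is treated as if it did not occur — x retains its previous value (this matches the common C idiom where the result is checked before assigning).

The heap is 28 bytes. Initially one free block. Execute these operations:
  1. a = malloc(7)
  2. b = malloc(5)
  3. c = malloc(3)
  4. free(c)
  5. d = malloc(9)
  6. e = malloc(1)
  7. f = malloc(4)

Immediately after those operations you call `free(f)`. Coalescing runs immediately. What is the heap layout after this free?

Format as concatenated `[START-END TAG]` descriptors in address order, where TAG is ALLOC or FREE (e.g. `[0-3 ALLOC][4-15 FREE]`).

Op 1: a = malloc(7) -> a = 0; heap: [0-6 ALLOC][7-27 FREE]
Op 2: b = malloc(5) -> b = 7; heap: [0-6 ALLOC][7-11 ALLOC][12-27 FREE]
Op 3: c = malloc(3) -> c = 12; heap: [0-6 ALLOC][7-11 ALLOC][12-14 ALLOC][15-27 FREE]
Op 4: free(c) -> (freed c); heap: [0-6 ALLOC][7-11 ALLOC][12-27 FREE]
Op 5: d = malloc(9) -> d = 12; heap: [0-6 ALLOC][7-11 ALLOC][12-20 ALLOC][21-27 FREE]
Op 6: e = malloc(1) -> e = 21; heap: [0-6 ALLOC][7-11 ALLOC][12-20 ALLOC][21-21 ALLOC][22-27 FREE]
Op 7: f = malloc(4) -> f = 22; heap: [0-6 ALLOC][7-11 ALLOC][12-20 ALLOC][21-21 ALLOC][22-25 ALLOC][26-27 FREE]
free(f): f = 22 -> block [22-25 ALLOC]; mark free, coalesce with adjacent free neighbors -> [0-6 ALLOC][7-11 ALLOC][12-20 ALLOC][21-21 ALLOC][22-27 FREE]

Answer: [0-6 ALLOC][7-11 ALLOC][12-20 ALLOC][21-21 ALLOC][22-27 FREE]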